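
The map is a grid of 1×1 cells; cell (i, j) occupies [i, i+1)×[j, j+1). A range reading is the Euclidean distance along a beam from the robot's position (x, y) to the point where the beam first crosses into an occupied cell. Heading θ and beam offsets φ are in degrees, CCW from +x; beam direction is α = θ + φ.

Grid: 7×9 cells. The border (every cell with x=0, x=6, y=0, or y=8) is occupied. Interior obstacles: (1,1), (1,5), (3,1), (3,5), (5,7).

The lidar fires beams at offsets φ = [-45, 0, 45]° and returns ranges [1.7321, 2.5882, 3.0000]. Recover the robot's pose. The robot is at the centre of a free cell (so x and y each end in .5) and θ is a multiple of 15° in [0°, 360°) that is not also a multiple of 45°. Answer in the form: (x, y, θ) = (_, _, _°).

(x, y, θ) = (3.5, 4.5, 195°)

The pose lattice has 30·16 = 480 candidates. Test each by forward raycasting.
  (1.5, 4.5, 285°): beam 1 = 1.0000 ≠ 1.7321 ✗
  (3.5, 2.5, 165°): beam 1 = 3.0000 ≠ 1.7321 ✗
  (2.5, 2.5, 30°): beam 1 = 3.6235 ≠ 1.7321 ✗
  (2.5, 3.5, 150°): beam 1 = 1.9319 ≠ 1.7321 ✗
  (5.5, 4.5, 345°): beam 1 = 1.0000 ≠ 1.7321 ✗
  …
  (3.5, 4.5, 195°): r_1=1.7321, r_2=2.5882, r_3=3.0000 — all match ✓
Unique over the lattice → pose = (3.5, 4.5, 195°).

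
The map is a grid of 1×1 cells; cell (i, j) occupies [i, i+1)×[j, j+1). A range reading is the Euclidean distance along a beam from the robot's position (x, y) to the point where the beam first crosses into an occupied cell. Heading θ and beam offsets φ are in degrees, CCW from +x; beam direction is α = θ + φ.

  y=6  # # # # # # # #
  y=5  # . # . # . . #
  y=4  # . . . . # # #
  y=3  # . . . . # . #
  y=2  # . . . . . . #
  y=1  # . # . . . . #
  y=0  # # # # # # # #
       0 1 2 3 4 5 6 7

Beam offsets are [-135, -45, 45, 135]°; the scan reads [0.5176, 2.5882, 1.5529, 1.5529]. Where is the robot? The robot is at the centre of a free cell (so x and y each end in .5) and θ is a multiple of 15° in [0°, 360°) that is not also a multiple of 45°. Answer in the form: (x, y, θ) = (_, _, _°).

(x, y, θ) = (5.5, 2.5, 240°)

Candidates: 24 free-cell centres × 16 headings = 384 poses. Raycast each; keep the one whose scan matches to 4 dp.
  (3.5, 2.5, 105°): beam 1 = 3.0000 ≠ 0.5176 ✗
  (4.5, 3.5, 255°): beam 1 = 2.8868 ≠ 0.5176 ✗
  (1.5, 2.5, 105°): beam 1 = 1.0000 ≠ 0.5176 ✗
  (3.5, 2.5, 120°): beam 1 = 3.6235 ≠ 0.5176 ✗
  (5.5, 2.5, 60°): beam 1 = 1.5529 ≠ 0.5176 ✗
  …
  (5.5, 2.5, 240°): r_1=0.5176, r_2=2.5882, r_3=1.5529, r_4=1.5529 — all match ✓
Only this pose fits every beam.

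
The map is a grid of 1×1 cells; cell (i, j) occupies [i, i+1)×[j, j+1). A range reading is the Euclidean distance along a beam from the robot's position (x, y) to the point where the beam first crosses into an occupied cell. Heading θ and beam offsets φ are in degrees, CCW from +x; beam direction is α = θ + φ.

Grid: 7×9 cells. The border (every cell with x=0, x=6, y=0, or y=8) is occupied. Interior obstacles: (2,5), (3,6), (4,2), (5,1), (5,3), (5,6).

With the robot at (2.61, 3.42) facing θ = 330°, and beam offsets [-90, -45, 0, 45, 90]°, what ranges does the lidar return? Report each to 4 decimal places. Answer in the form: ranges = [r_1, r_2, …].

ranges = [2.7944, 2.5054, 1.6050, 3.5096, 5.2885]

beam 1: φ=-90°, α=240°
  d=(-0.5000,-0.8660)  start (2,3)  tX=1.2200 tY=0.4850  stride 1/|dx|=2.0000 1/|dy|=1.1547
    cross y-line → (2,2), t=0.4850
    cross x-line → (1,2), t=1.2200
    cross y-line → (1,1), t=1.6397
    cross y-line → (1,0), t=2.7944 (wall)
  → r_1 = 2.7944
beam 2: φ=-45°, α=285°
  d=(0.2588,-0.9659)  start (2,3)  tX=1.5068 tY=0.4348  stride 1/|dx|=3.8637 1/|dy|=1.0353
    cross y-line → (2,2), t=0.4348
    cross y-line → (2,1), t=1.4701
    cross x-line → (3,1), t=1.5068
    cross y-line → (3,0), t=2.5054 (wall)
  → r_2 = 2.5054
beam 3: φ=0°, α=330°
  d=(0.8660,-0.5000)  start (2,3)  tX=0.4503 tY=0.8400  stride 1/|dx|=1.1547 1/|dy|=2.0000
    cross x-line → (3,3), t=0.4503
    cross y-line → (3,2), t=0.8400
    cross x-line → (4,2), t=1.6050 (wall)
  → r_3 = 1.6050
beam 4: φ=45°, α=15°
  d=(0.9659,0.2588)  start (2,3)  tX=0.4038 tY=2.2409  stride 1/|dx|=1.0353 1/|dy|=3.8637
    cross x-line → (3,3), t=0.4038
    cross x-line → (4,3), t=1.4390
    cross y-line → (4,4), t=2.2409
    cross x-line → (5,4), t=2.4743
    cross x-line → (6,4), t=3.5096 (wall)
  → r_4 = 3.5096
beam 5: φ=90°, α=60°
  d=(0.5000,0.8660)  start (2,3)  tX=0.7800 tY=0.6697  stride 1/|dx|=2.0000 1/|dy|=1.1547
    cross y-line → (2,4), t=0.6697
    cross x-line → (3,4), t=0.7800
    cross y-line → (3,5), t=1.8244
    cross x-line → (4,5), t=2.7800
    cross y-line → (4,6), t=2.9791
    cross y-line → (4,7), t=4.1338
    cross x-line → (5,7), t=4.7800
    cross y-line → (5,8), t=5.2885 (wall)
  → r_5 = 5.2885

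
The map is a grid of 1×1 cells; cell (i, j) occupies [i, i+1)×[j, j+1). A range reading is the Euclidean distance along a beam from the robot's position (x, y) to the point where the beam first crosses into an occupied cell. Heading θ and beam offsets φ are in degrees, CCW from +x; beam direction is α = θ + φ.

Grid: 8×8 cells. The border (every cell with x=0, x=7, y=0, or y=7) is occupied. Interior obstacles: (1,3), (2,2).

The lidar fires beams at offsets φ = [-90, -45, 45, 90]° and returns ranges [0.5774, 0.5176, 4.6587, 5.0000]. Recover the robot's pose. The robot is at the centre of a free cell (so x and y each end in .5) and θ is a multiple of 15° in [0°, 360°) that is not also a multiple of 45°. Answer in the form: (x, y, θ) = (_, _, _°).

(x, y, θ) = (5.5, 6.5, 150°)

The pose lattice has 34·16 = 544 candidates. Test each by forward raycasting.
  (4.5, 5.5, 345°): beam 1 = 4.6587 ≠ 0.5774 ✗
  (4.5, 2.5, 240°): beam 1 = 2.8868 ≠ 0.5774 ✗
  (4.5, 4.5, 195°): beam 1 = 2.5882 ≠ 0.5774 ✗
  (4.5, 5.5, 15°): beam 1 = 4.6587 ≠ 0.5774 ✗
  …
  (5.5, 6.5, 150°): r_1=0.5774, r_2=0.5176, r_3=4.6587, r_4=5.0000 — all match ✓
Only this pose fits every beam.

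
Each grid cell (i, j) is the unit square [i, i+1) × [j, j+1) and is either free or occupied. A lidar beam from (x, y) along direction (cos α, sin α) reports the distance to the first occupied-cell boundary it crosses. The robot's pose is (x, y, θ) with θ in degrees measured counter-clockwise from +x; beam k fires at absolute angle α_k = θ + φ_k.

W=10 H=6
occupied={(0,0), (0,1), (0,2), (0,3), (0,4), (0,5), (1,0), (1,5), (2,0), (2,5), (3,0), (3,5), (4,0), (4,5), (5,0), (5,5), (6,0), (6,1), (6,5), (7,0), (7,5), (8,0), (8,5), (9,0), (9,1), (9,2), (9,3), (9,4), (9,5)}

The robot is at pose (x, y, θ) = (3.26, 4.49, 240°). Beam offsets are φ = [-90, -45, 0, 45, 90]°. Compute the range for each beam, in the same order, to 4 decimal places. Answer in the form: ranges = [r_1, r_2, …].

ranges = [1.0200, 2.3397, 4.0299, 3.6131, 6.6280]

beam 1: φ=-90°, α=150°
  d=(-0.8660,0.5000)  start (3,4)  tX=0.3002 tY=1.0200  stride 1/|dx|=1.1547 1/|dy|=2.0000
    cross x-line → (2,4), t=0.3002
    cross y-line → (2,5), t=1.0200 (wall)
  → r_1 = 1.0200
beam 2: φ=-45°, α=195°
  d=(-0.9659,-0.2588)  start (3,4)  tX=0.2692 tY=1.8932  stride 1/|dx|=1.0353 1/|dy|=3.8637
    cross x-line → (2,4), t=0.2692
    cross x-line → (1,4), t=1.3044
    cross y-line → (1,3), t=1.8932
    cross x-line → (0,3), t=2.3397 (wall)
  → r_2 = 2.3397
beam 3: φ=0°, α=240°
  d=(-0.5000,-0.8660)  start (3,4)  tX=0.5200 tY=0.5658  stride 1/|dx|=2.0000 1/|dy|=1.1547
    cross x-line → (2,4), t=0.5200
    cross y-line → (2,3), t=0.5658
    cross y-line → (2,2), t=1.7205
    cross x-line → (1,2), t=2.5200
    cross y-line → (1,1), t=2.8752
    cross y-line → (1,0), t=4.0299 (wall)
  → r_3 = 4.0299
beam 4: φ=45°, α=285°
  d=(0.2588,-0.9659)  start (3,4)  tX=2.8591 tY=0.5073  stride 1/|dx|=3.8637 1/|dy|=1.0353
    cross y-line → (3,3), t=0.5073
    cross y-line → (3,2), t=1.5426
    cross y-line → (3,1), t=2.5778
    cross x-line → (4,1), t=2.8591
    cross y-line → (4,0), t=3.6131 (wall)
  → r_4 = 3.6131
beam 5: φ=90°, α=330°
  d=(0.8660,-0.5000)  start (3,4)  tX=0.8545 tY=0.9800  stride 1/|dx|=1.1547 1/|dy|=2.0000
    cross x-line → (4,4), t=0.8545
    cross y-line → (4,3), t=0.9800
    cross x-line → (5,3), t=2.0092
    cross y-line → (5,2), t=2.9800
    cross x-line → (6,2), t=3.1639
    cross x-line → (7,2), t=4.3186
    cross y-line → (7,1), t=4.9800
    cross x-line → (8,1), t=5.4733
    cross x-line → (9,1), t=6.6280 (wall)
  → r_5 = 6.6280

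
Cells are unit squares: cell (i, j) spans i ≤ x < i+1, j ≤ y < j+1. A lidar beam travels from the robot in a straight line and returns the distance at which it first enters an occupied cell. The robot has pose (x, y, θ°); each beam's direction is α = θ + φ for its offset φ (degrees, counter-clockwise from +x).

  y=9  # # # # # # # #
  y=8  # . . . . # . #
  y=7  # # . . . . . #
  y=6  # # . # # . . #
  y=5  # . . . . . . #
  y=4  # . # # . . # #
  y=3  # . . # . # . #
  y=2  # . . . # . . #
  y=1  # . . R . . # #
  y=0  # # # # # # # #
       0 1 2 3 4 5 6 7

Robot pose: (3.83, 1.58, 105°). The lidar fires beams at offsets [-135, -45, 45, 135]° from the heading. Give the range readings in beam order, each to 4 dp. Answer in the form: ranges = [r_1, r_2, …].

ranges = [1.1600, 0.4850, 3.2678, 0.6697]

beam 1: φ=-135°, α=330°
  cosα=0.8660 sinα=-0.5000 | (3,1) | tMaxX 0.1963 tMaxY 1.1600 | tΔX 1.1547 tΔY 2.0000
    t=0.1963 [x] (4,1)
    t=1.1600 [y] (4,0) — stop
  → r_1 = 1.1600
beam 2: φ=-45°, α=60°
  cosα=0.5000 sinα=0.8660 | (3,1) | tMaxX 0.3400 tMaxY 0.4850 | tΔX 2.0000 tΔY 1.1547
    t=0.3400 [x] (4,1)
    t=0.4850 [y] (4,2) — stop
  → r_2 = 0.4850
beam 3: φ=45°, α=150°
  cosα=-0.8660 sinα=0.5000 | (3,1) | tMaxX 0.9584 tMaxY 0.8400 | tΔX 1.1547 tΔY 2.0000
    t=0.8400 [y] (3,2)
    t=0.9584 [x] (2,2)
    t=2.1131 [x] (1,2)
    t=2.8400 [y] (1,3)
    t=3.2678 [x] (0,3) — stop
  → r_3 = 3.2678
beam 4: φ=135°, α=240°
  cosα=-0.5000 sinα=-0.8660 | (3,1) | tMaxX 1.6600 tMaxY 0.6697 | tΔX 2.0000 tΔY 1.1547
    t=0.6697 [y] (3,0) — stop
  → r_4 = 0.6697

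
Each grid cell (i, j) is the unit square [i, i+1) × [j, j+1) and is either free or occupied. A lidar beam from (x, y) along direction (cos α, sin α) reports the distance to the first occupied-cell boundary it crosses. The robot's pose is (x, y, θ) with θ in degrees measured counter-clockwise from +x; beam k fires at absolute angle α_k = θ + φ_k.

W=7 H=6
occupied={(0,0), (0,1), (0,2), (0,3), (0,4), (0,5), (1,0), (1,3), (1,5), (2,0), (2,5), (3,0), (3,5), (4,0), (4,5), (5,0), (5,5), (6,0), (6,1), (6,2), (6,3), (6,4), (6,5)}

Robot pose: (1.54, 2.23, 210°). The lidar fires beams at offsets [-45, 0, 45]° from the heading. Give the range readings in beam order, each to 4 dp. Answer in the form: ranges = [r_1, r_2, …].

beam 1: φ=-45°, α=165°
  dir = (cos 165°, sin 165°) = (-0.9659, 0.2588); from cell (1,2)
  next x-line at t=0.5590, next y-line at t=2.9751; Δt_x=1.0353, Δt_y=3.8637
    x: enter (0,2) at t=0.5590 ← occupied
  → r_1 = 0.5590
beam 2: φ=0°, α=210°
  dir = (cos 210°, sin 210°) = (-0.8660, -0.5000); from cell (1,2)
  next x-line at t=0.6235, next y-line at t=0.4600; Δt_x=1.1547, Δt_y=2.0000
    y: enter (1,1) at t=0.4600
    x: enter (0,1) at t=0.6235 ← occupied
  → r_2 = 0.6235
beam 3: φ=45°, α=255°
  dir = (cos 255°, sin 255°) = (-0.2588, -0.9659); from cell (1,2)
  next x-line at t=2.0864, next y-line at t=0.2381; Δt_x=3.8637, Δt_y=1.0353
    y: enter (1,1) at t=0.2381
    y: enter (1,0) at t=1.2734 ← occupied
  → r_3 = 1.2734

ranges = [0.5590, 0.6235, 1.2734]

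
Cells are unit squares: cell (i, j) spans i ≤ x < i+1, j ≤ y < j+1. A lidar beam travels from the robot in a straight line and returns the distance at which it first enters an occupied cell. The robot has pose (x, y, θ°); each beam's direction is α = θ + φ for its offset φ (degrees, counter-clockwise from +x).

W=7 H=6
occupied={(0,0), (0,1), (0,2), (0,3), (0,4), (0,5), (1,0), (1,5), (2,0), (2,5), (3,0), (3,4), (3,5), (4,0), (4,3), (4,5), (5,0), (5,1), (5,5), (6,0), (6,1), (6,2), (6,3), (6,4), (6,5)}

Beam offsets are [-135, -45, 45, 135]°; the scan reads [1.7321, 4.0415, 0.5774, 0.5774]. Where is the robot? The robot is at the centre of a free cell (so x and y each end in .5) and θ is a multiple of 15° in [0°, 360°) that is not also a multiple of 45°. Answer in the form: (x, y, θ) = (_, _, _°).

(x, y, θ) = (2.5, 4.5, 345°)

Enumerate (i+0.5, j+0.5, θ) over the 17 free cells and 16 admissible headings. For each, cast all 4 beams and compare to the given ranges.
  (5.5, 2.5, 105°): beam 1 = 0.5774 ≠ 1.7321 ✗
  (5.5, 4.5, 120°): beam 1 = 0.5176 ≠ 1.7321 ✗
  (5.5, 4.5, 330°): beam 1 = 1.5529 ≠ 1.7321 ✗
  …
  (2.5, 4.5, 345°): r_1=1.7321, r_2=4.0415, r_3=0.5774, r_4=0.5774 — all match ✓
Only this pose fits every beam.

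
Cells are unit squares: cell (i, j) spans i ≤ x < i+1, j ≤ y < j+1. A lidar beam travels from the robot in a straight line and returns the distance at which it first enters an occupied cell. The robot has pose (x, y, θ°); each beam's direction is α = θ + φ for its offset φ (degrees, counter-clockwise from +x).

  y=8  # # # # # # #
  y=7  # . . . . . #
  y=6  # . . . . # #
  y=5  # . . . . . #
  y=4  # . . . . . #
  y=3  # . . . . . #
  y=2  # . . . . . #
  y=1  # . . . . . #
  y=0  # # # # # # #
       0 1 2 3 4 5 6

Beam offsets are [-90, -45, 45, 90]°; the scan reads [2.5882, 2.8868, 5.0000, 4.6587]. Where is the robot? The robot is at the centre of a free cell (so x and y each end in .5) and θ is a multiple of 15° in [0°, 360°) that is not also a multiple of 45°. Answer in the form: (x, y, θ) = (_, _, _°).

(x, y, θ) = (3.5, 5.5, 195°)

Candidates: 34 free-cell centres × 16 headings = 544 poses. Raycast each; keep the one whose scan matches to 4 dp.
  (3.5, 4.5, 330°): beam 1 = 4.0415 ≠ 2.5882 ✗
  (1.5, 6.5, 105°): beam 1 = 4.6587 ≠ 2.5882 ✗
  (3.5, 3.5, 240°): beam 1 = 2.8868 ≠ 2.5882 ✗
  (3.5, 1.5, 30°): beam 1 = 0.5774 ≠ 2.5882 ✗
  …
  (3.5, 5.5, 195°): r_1=2.5882, r_2=2.8868, r_3=5.0000, r_4=4.6587 — all match ✓
Only this pose fits every beam.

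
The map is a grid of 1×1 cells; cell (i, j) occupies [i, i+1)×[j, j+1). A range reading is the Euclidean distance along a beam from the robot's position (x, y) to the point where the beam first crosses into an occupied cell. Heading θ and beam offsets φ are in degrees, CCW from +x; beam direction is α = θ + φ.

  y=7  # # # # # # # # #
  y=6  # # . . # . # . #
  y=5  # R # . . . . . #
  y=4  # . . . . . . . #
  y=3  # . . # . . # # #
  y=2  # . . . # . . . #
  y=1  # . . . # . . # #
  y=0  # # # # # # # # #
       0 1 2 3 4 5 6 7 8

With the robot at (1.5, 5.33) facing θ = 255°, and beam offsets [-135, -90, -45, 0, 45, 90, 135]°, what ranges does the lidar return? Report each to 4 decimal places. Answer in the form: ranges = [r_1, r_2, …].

ranges = [0.7736, 0.5176, 0.5774, 1.9319, 4.9999, 0.5176, 0.5774]

beam 1: φ=-135°, α=120°
  cosα=-0.5000 sinα=0.8660 | (1,5) | tMaxX 1.0000 tMaxY 0.7736 | tΔX 2.0000 tΔY 1.1547
    t=0.7736 [y] (1,6) — stop
  → r_1 = 0.7736
beam 2: φ=-90°, α=165°
  cosα=-0.9659 sinα=0.2588 | (1,5) | tMaxX 0.5176 tMaxY 2.5887 | tΔX 1.0353 tΔY 3.8637
    t=0.5176 [x] (0,5) — stop
  → r_2 = 0.5176
beam 3: φ=-45°, α=210°
  cosα=-0.8660 sinα=-0.5000 | (1,5) | tMaxX 0.5774 tMaxY 0.6600 | tΔX 1.1547 tΔY 2.0000
    t=0.5774 [x] (0,5) — stop
  → r_3 = 0.5774
beam 4: φ=0°, α=255°
  cosα=-0.2588 sinα=-0.9659 | (1,5) | tMaxX 1.9319 tMaxY 0.3416 | tΔX 3.8637 tΔY 1.0353
    t=0.3416 [y] (1,4)
    t=1.3769 [y] (1,3)
    t=1.9319 [x] (0,3) — stop
  → r_4 = 1.9319
beam 5: φ=45°, α=300°
  cosα=0.5000 sinα=-0.8660 | (1,5) | tMaxX 1.0000 tMaxY 0.3811 | tΔX 2.0000 tΔY 1.1547
    t=0.3811 [y] (1,4)
    t=1.0000 [x] (2,4)
    t=1.5358 [y] (2,3)
    t=2.6905 [y] (2,2)
    t=3.0000 [x] (3,2)
    t=3.8452 [y] (3,1)
    t=4.9999 [y] (3,0) — stop
  → r_5 = 4.9999
beam 6: φ=90°, α=345°
  cosα=0.9659 sinα=-0.2588 | (1,5) | tMaxX 0.5176 tMaxY 1.2750 | tΔX 1.0353 tΔY 3.8637
    t=0.5176 [x] (2,5) — stop
  → r_6 = 0.5176
beam 7: φ=135°, α=30°
  cosα=0.8660 sinα=0.5000 | (1,5) | tMaxX 0.5774 tMaxY 1.3400 | tΔX 1.1547 tΔY 2.0000
    t=0.5774 [x] (2,5) — stop
  → r_7 = 0.5774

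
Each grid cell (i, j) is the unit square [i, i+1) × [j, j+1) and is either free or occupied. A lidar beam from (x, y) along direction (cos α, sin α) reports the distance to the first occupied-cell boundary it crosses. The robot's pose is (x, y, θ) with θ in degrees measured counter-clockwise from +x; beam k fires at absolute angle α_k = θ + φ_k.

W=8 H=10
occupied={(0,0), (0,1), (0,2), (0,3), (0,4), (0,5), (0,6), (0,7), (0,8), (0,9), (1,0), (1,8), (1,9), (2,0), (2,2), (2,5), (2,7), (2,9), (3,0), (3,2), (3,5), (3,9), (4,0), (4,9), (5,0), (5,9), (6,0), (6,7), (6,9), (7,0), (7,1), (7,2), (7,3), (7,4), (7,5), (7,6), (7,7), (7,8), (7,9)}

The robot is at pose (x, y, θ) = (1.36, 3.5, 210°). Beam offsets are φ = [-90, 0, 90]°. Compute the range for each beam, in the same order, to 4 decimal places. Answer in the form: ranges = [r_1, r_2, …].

ranges = [0.7200, 0.4157, 1.2800]

beam 1: φ=-90°, α=120°
  cosα=-0.5000 sinα=0.8660 | (1,3) | tMaxX 0.7200 tMaxY 0.5774 | tΔX 2.0000 tΔY 1.1547
    t=0.5774 [y] (1,4)
    t=0.7200 [x] (0,4) — stop
  → r_1 = 0.7200
beam 2: φ=0°, α=210°
  cosα=-0.8660 sinα=-0.5000 | (1,3) | tMaxX 0.4157 tMaxY 1.0000 | tΔX 1.1547 tΔY 2.0000
    t=0.4157 [x] (0,3) — stop
  → r_2 = 0.4157
beam 3: φ=90°, α=300°
  cosα=0.5000 sinα=-0.8660 | (1,3) | tMaxX 1.2800 tMaxY 0.5774 | tΔX 2.0000 tΔY 1.1547
    t=0.5774 [y] (1,2)
    t=1.2800 [x] (2,2) — stop
  → r_3 = 1.2800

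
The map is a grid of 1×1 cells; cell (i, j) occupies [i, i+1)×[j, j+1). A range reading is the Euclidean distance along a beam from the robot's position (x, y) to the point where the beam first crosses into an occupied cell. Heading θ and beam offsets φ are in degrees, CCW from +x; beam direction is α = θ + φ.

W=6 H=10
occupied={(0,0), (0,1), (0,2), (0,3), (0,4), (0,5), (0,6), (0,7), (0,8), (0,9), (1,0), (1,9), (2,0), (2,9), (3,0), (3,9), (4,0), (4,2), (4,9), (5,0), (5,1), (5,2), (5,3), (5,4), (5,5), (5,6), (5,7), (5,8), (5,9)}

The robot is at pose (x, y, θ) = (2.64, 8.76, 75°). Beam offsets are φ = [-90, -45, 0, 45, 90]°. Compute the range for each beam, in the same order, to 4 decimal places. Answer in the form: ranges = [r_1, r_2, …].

beam 1: φ=-90°, α=345°
  d=(0.9659,-0.2588)  start (2,8)  tX=0.3727 tY=2.9364  stride 1/|dx|=1.0353 1/|dy|=3.8637
    cross x-line → (3,8), t=0.3727
    cross x-line → (4,8), t=1.4080
    cross x-line → (5,8), t=2.4433 (wall)
  → r_1 = 2.4433
beam 2: φ=-45°, α=30°
  d=(0.8660,0.5000)  start (2,8)  tX=0.4157 tY=0.4800  stride 1/|dx|=1.1547 1/|dy|=2.0000
    cross x-line → (3,8), t=0.4157
    cross y-line → (3,9), t=0.4800 (wall)
  → r_2 = 0.4800
beam 3: φ=0°, α=75°
  d=(0.2588,0.9659)  start (2,8)  tX=1.3909 tY=0.2485  stride 1/|dx|=3.8637 1/|dy|=1.0353
    cross y-line → (2,9), t=0.2485 (wall)
  → r_3 = 0.2485
beam 4: φ=45°, α=120°
  d=(-0.5000,0.8660)  start (2,8)  tX=1.2800 tY=0.2771  stride 1/|dx|=2.0000 1/|dy|=1.1547
    cross y-line → (2,9), t=0.2771 (wall)
  → r_4 = 0.2771
beam 5: φ=90°, α=165°
  d=(-0.9659,0.2588)  start (2,8)  tX=0.6626 tY=0.9273  stride 1/|dx|=1.0353 1/|dy|=3.8637
    cross x-line → (1,8), t=0.6626
    cross y-line → (1,9), t=0.9273 (wall)
  → r_5 = 0.9273

ranges = [2.4433, 0.4800, 0.2485, 0.2771, 0.9273]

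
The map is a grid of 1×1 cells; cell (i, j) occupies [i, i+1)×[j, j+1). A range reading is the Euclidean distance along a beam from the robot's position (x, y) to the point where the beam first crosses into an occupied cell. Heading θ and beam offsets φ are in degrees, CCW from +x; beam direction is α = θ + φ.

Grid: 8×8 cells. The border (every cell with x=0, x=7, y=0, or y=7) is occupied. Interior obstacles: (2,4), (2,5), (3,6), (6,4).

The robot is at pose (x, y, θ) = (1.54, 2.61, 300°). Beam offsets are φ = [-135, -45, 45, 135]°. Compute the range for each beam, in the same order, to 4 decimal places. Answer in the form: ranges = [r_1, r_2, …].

ranges = [0.5590, 1.6668, 5.6526, 1.7773]

beam 1: φ=-135°, α=165°
  cosα=-0.9659 sinα=0.2588 | (1,2) | tMaxX 0.5590 tMaxY 1.5068 | tΔX 1.0353 tΔY 3.8637
    t=0.5590 [x] (0,2) — stop
  → r_1 = 0.5590
beam 2: φ=-45°, α=255°
  cosα=-0.2588 sinα=-0.9659 | (1,2) | tMaxX 2.0864 tMaxY 0.6315 | tΔX 3.8637 tΔY 1.0353
    t=0.6315 [y] (1,1)
    t=1.6668 [y] (1,0) — stop
  → r_2 = 1.6668
beam 3: φ=45°, α=345°
  cosα=0.9659 sinα=-0.2588 | (1,2) | tMaxX 0.4762 tMaxY 2.3569 | tΔX 1.0353 tΔY 3.8637
    t=0.4762 [x] (2,2)
    t=1.5115 [x] (3,2)
    t=2.3569 [y] (3,1)
    t=2.5468 [x] (4,1)
    t=3.5821 [x] (5,1)
    t=4.6173 [x] (6,1)
    t=5.6526 [x] (7,1) — stop
  → r_3 = 5.6526
beam 4: φ=135°, α=75°
  cosα=0.2588 sinα=0.9659 | (1,2) | tMaxX 1.7773 tMaxY 0.4038 | tΔX 3.8637 tΔY 1.0353
    t=0.4038 [y] (1,3)
    t=1.4390 [y] (1,4)
    t=1.7773 [x] (2,4) — stop
  → r_4 = 1.7773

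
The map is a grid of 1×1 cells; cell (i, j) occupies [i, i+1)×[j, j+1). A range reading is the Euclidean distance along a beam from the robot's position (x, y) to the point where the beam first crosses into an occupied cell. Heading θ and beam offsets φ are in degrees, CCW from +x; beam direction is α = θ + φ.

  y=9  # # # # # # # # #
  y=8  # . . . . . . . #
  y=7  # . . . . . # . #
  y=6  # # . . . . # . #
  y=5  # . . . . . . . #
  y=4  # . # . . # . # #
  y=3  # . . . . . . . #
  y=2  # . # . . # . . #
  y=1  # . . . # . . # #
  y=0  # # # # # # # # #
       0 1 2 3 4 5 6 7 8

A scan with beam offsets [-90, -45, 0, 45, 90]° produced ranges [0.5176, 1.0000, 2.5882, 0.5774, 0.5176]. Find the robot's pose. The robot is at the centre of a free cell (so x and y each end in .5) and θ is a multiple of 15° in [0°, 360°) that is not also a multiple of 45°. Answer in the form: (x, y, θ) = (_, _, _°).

Candidates: 46 free-cell centres × 16 headings = 736 poses. Raycast each; keep the one whose scan matches to 4 dp.
  (5.5, 3.5, 210°): beam 1 = 0.5774 ≠ 0.5176 ✗
  (5.5, 8.5, 60°): beam 1 = 1.0000 ≠ 0.5176 ✗
  (3.5, 4.5, 285°): beam 2 = 1.7321 ≠ 1.0000 ✗
  (5.5, 7.5, 105°): beam 2 = 1.7321 ≠ 1.0000 ✗
  …
  (7.5, 6.5, 105°): r_1=0.5176, r_2=1.0000, r_3=2.5882, r_4=0.5774, r_5=0.5176 — all match ✓
Only this pose fits every beam.

(x, y, θ) = (7.5, 6.5, 105°)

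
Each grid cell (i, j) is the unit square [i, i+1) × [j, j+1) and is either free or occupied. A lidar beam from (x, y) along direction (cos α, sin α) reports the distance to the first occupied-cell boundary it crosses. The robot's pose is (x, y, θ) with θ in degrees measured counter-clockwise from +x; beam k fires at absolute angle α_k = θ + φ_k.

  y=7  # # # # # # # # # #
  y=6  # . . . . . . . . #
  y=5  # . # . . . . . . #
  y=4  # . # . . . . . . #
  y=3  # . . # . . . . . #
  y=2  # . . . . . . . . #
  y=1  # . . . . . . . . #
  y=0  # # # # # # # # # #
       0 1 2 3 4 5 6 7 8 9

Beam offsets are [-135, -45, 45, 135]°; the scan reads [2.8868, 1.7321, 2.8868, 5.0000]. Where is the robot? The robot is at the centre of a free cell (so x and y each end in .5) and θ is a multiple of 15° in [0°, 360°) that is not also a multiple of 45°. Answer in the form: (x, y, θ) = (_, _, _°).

(x, y, θ) = (6.5, 2.5, 285°)

The pose lattice has 45·16 = 720 candidates. Test each by forward raycasting.
  (6.5, 6.5, 15°): beam 1 = 6.3509 ≠ 2.8868 ✗
  (7.5, 1.5, 105°): beam 1 = 1.0000 ≠ 2.8868 ✗
  (1.5, 3.5, 300°): beam 1 = 0.5176 ≠ 2.8868 ✗
  (1.5, 2.5, 255°): beam 1 = 1.0000 ≠ 2.8868 ✗
  (3.5, 4.5, 30°): beam 1 = 0.5176 ≠ 2.8868 ✗
  …
  (6.5, 2.5, 285°): r_1=2.8868, r_2=1.7321, r_3=2.8868, r_4=5.0000 — all match ✓
Unique over the lattice → pose = (6.5, 2.5, 285°).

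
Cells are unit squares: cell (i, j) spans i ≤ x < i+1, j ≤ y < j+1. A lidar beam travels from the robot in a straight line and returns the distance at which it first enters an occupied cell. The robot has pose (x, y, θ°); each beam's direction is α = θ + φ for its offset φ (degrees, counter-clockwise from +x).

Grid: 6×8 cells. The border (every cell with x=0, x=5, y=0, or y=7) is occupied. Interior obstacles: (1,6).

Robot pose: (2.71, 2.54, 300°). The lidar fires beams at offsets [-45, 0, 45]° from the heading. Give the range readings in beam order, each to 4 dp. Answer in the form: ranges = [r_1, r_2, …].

ranges = [1.5943, 1.7782, 2.3708]

beam 1: φ=-45°, α=255°
  d=(-0.2588,-0.9659)  start (2,2)  tX=2.7432 tY=0.5590  stride 1/|dx|=3.8637 1/|dy|=1.0353
    cross y-line → (2,1), t=0.5590
    cross y-line → (2,0), t=1.5943 (wall)
  → r_1 = 1.5943
beam 2: φ=0°, α=300°
  d=(0.5000,-0.8660)  start (2,2)  tX=0.5800 tY=0.6235  stride 1/|dx|=2.0000 1/|dy|=1.1547
    cross x-line → (3,2), t=0.5800
    cross y-line → (3,1), t=0.6235
    cross y-line → (3,0), t=1.7782 (wall)
  → r_2 = 1.7782
beam 3: φ=45°, α=345°
  d=(0.9659,-0.2588)  start (2,2)  tX=0.3002 tY=2.0864  stride 1/|dx|=1.0353 1/|dy|=3.8637
    cross x-line → (3,2), t=0.3002
    cross x-line → (4,2), t=1.3355
    cross y-line → (4,1), t=2.0864
    cross x-line → (5,1), t=2.3708 (wall)
  → r_3 = 2.3708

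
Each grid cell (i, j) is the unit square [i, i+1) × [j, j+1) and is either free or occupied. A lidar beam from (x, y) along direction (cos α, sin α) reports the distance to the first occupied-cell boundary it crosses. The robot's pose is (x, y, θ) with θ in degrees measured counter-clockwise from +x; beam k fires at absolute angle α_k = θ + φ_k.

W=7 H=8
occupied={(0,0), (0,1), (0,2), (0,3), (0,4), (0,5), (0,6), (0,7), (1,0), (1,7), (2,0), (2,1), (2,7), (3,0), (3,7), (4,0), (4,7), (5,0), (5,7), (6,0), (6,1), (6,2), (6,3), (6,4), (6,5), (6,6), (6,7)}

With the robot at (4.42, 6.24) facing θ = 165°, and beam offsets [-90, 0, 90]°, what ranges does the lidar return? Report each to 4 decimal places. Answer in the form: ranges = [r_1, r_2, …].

beam 1: φ=-90°, α=75°
  d=(0.2588,0.9659)  start (4,6)  tX=2.2409 tY=0.7868  stride 1/|dx|=3.8637 1/|dy|=1.0353
    cross y-line → (4,7), t=0.7868 (wall)
  → r_1 = 0.7868
beam 2: φ=0°, α=165°
  d=(-0.9659,0.2588)  start (4,6)  tX=0.4348 tY=2.9364  stride 1/|dx|=1.0353 1/|dy|=3.8637
    cross x-line → (3,6), t=0.4348
    cross x-line → (2,6), t=1.4701
    cross x-line → (1,6), t=2.5054
    cross y-line → (1,7), t=2.9364 (wall)
  → r_2 = 2.9364
beam 3: φ=90°, α=255°
  d=(-0.2588,-0.9659)  start (4,6)  tX=1.6228 tY=0.2485  stride 1/|dx|=3.8637 1/|dy|=1.0353
    cross y-line → (4,5), t=0.2485
    cross y-line → (4,4), t=1.2837
    cross x-line → (3,4), t=1.6228
    cross y-line → (3,3), t=2.3190
    cross y-line → (3,2), t=3.3543
    cross y-line → (3,1), t=4.3896
    cross y-line → (3,0), t=5.4248 (wall)
  → r_3 = 5.4248

ranges = [0.7868, 2.9364, 5.4248]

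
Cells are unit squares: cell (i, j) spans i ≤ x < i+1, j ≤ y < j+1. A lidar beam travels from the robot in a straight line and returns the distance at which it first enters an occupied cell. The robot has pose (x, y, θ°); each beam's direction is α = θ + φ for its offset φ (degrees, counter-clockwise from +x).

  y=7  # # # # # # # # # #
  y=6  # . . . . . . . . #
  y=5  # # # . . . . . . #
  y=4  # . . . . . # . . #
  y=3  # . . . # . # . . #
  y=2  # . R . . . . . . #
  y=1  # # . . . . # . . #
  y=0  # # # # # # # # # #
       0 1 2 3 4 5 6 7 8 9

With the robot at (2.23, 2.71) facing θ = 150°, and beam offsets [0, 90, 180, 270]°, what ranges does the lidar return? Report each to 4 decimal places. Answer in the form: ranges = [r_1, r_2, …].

beam 1: φ=0°, α=150°
  d=(-0.8660,0.5000)  start (2,2)  tX=0.2656 tY=0.5800  stride 1/|dx|=1.1547 1/|dy|=2.0000
    cross x-line → (1,2), t=0.2656
    cross y-line → (1,3), t=0.5800
    cross x-line → (0,3), t=1.4203 (wall)
  → r_1 = 1.4203
beam 2: φ=90°, α=240°
  d=(-0.5000,-0.8660)  start (2,2)  tX=0.4600 tY=0.8198  stride 1/|dx|=2.0000 1/|dy|=1.1547
    cross x-line → (1,2), t=0.4600
    cross y-line → (1,1), t=0.8198 (wall)
  → r_2 = 0.8198
beam 3: φ=180°, α=330°
  d=(0.8660,-0.5000)  start (2,2)  tX=0.8891 tY=1.4200  stride 1/|dx|=1.1547 1/|dy|=2.0000
    cross x-line → (3,2), t=0.8891
    cross y-line → (3,1), t=1.4200
    cross x-line → (4,1), t=2.0438
    cross x-line → (5,1), t=3.1985
    cross y-line → (5,0), t=3.4200 (wall)
  → r_3 = 3.4200
beam 4: φ=270°, α=60°
  d=(0.5000,0.8660)  start (2,2)  tX=1.5400 tY=0.3349  stride 1/|dx|=2.0000 1/|dy|=1.1547
    cross y-line → (2,3), t=0.3349
    cross y-line → (2,4), t=1.4896
    cross x-line → (3,4), t=1.5400
    cross y-line → (3,5), t=2.6443
    cross x-line → (4,5), t=3.5400
    cross y-line → (4,6), t=3.7990
    cross y-line → (4,7), t=4.9537 (wall)
  → r_4 = 4.9537

ranges = [1.4203, 0.8198, 3.4200, 4.9537]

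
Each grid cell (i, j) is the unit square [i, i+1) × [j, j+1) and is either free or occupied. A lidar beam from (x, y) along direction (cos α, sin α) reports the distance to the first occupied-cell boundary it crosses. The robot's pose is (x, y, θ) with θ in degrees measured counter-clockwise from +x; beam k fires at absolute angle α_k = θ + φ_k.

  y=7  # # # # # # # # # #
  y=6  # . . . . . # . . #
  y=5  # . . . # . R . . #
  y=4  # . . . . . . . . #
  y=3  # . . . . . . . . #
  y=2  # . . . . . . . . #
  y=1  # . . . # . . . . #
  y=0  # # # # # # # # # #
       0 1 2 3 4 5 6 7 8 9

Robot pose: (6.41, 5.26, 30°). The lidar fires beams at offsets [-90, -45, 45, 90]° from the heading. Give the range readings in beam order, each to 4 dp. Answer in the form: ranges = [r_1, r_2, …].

ranges = [4.9190, 2.6814, 0.7661, 2.0092]

beam 1: φ=-90°, α=300°
  direction (0.5000, -0.8660); cell (6,5); t to first gridline: x 1.1800, y 0.3002 (then +2.0000 / +1.1547)
    (6,4) via y @ 0.3002
    (7,4) via x @ 1.1800
    (7,3) via y @ 1.4549
    (7,2) via y @ 2.6096
    (8,2) via x @ 3.1800
    (8,1) via y @ 3.7643
    (8,0) via y @ 4.9190  # hit
  → r_1 = 4.9190
beam 2: φ=-45°, α=345°
  direction (0.9659, -0.2588); cell (6,5); t to first gridline: x 0.6108, y 1.0046 (then +1.0353 / +3.8637)
    (7,5) via x @ 0.6108
    (7,4) via y @ 1.0046
    (8,4) via x @ 1.6461
    (9,4) via x @ 2.6814  # hit
  → r_2 = 2.6814
beam 3: φ=45°, α=75°
  direction (0.2588, 0.9659); cell (6,5); t to first gridline: x 2.2796, y 0.7661 (then +3.8637 / +1.0353)
    (6,6) via y @ 0.7661  # hit
  → r_3 = 0.7661
beam 4: φ=90°, α=120°
  direction (-0.5000, 0.8660); cell (6,5); t to first gridline: x 0.8200, y 0.8545 (then +2.0000 / +1.1547)
    (5,5) via x @ 0.8200
    (5,6) via y @ 0.8545
    (5,7) via y @ 2.0092  # hit
  → r_4 = 2.0092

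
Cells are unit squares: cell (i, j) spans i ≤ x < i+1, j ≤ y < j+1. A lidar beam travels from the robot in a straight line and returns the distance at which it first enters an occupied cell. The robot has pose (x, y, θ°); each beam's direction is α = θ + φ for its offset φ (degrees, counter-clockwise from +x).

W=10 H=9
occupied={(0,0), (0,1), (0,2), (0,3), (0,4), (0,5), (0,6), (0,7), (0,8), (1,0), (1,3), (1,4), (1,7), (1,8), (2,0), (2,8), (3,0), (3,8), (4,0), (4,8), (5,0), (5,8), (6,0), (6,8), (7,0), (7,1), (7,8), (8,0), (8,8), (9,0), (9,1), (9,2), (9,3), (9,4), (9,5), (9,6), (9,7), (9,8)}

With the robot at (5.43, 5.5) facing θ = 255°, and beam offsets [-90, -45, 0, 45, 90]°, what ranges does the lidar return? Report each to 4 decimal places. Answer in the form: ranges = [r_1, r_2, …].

beam 1: φ=-90°, α=165°
  d=(-0.9659,0.2588)  start (5,5)  tX=0.4452 tY=1.9319  stride 1/|dx|=1.0353 1/|dy|=3.8637
    cross x-line → (4,5), t=0.4452
    cross x-line → (3,5), t=1.4804
    cross y-line → (3,6), t=1.9319
    cross x-line → (2,6), t=2.5157
    cross x-line → (1,6), t=3.5510
    cross x-line → (0,6), t=4.5863 (wall)
  → r_1 = 4.5863
beam 2: φ=-45°, α=210°
  d=(-0.8660,-0.5000)  start (5,5)  tX=0.4965 tY=1.0000  stride 1/|dx|=1.1547 1/|dy|=2.0000
    cross x-line → (4,5), t=0.4965
    cross y-line → (4,4), t=1.0000
    cross x-line → (3,4), t=1.6512
    cross x-line → (2,4), t=2.8059
    cross y-line → (2,3), t=3.0000
    cross x-line → (1,3), t=3.9606 (wall)
  → r_2 = 3.9606
beam 3: φ=0°, α=255°
  d=(-0.2588,-0.9659)  start (5,5)  tX=1.6614 tY=0.5176  stride 1/|dx|=3.8637 1/|dy|=1.0353
    cross y-line → (5,4), t=0.5176
    cross y-line → (5,3), t=1.5529
    cross x-line → (4,3), t=1.6614
    cross y-line → (4,2), t=2.5882
    cross y-line → (4,1), t=3.6235
    cross y-line → (4,0), t=4.6587 (wall)
  → r_3 = 4.6587
beam 4: φ=45°, α=300°
  d=(0.5000,-0.8660)  start (5,5)  tX=1.1400 tY=0.5774  stride 1/|dx|=2.0000 1/|dy|=1.1547
    cross y-line → (5,4), t=0.5774
    cross x-line → (6,4), t=1.1400
    cross y-line → (6,3), t=1.7321
    cross y-line → (6,2), t=2.8868
    cross x-line → (7,2), t=3.1400
    cross y-line → (7,1), t=4.0415 (wall)
  → r_4 = 4.0415
beam 5: φ=90°, α=345°
  d=(0.9659,-0.2588)  start (5,5)  tX=0.5901 tY=1.9319  stride 1/|dx|=1.0353 1/|dy|=3.8637
    cross x-line → (6,5), t=0.5901
    cross x-line → (7,5), t=1.6254
    cross y-line → (7,4), t=1.9319
    cross x-line → (8,4), t=2.6607
    cross x-line → (9,4), t=3.6959 (wall)
  → r_5 = 3.6959

ranges = [4.5863, 3.9606, 4.6587, 4.0415, 3.6959]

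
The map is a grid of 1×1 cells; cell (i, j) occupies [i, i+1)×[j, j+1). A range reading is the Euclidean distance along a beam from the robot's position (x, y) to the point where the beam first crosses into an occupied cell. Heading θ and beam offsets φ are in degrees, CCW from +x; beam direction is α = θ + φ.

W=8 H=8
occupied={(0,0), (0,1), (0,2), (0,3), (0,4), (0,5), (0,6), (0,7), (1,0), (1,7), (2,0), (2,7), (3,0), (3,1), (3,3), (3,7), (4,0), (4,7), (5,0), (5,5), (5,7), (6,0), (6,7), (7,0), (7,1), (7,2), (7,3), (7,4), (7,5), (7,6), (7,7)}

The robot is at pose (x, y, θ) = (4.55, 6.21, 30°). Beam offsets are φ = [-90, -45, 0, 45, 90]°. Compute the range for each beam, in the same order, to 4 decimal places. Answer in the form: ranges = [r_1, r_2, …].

beam 1: φ=-90°, α=300°
  d=(0.5000,-0.8660)  start (4,6)  tX=0.9000 tY=0.2425  stride 1/|dx|=2.0000 1/|dy|=1.1547
    cross y-line → (4,5), t=0.2425
    cross x-line → (5,5), t=0.9000 (wall)
  → r_1 = 0.9000
beam 2: φ=-45°, α=345°
  d=(0.9659,-0.2588)  start (4,6)  tX=0.4659 tY=0.8114  stride 1/|dx|=1.0353 1/|dy|=3.8637
    cross x-line → (5,6), t=0.4659
    cross y-line → (5,5), t=0.8114 (wall)
  → r_2 = 0.8114
beam 3: φ=0°, α=30°
  d=(0.8660,0.5000)  start (4,6)  tX=0.5196 tY=1.5800  stride 1/|dx|=1.1547 1/|dy|=2.0000
    cross x-line → (5,6), t=0.5196
    cross y-line → (5,7), t=1.5800 (wall)
  → r_3 = 1.5800
beam 4: φ=45°, α=75°
  d=(0.2588,0.9659)  start (4,6)  tX=1.7387 tY=0.8179  stride 1/|dx|=3.8637 1/|dy|=1.0353
    cross y-line → (4,7), t=0.8179 (wall)
  → r_4 = 0.8179
beam 5: φ=90°, α=120°
  d=(-0.5000,0.8660)  start (4,6)  tX=1.1000 tY=0.9122  stride 1/|dx|=2.0000 1/|dy|=1.1547
    cross y-line → (4,7), t=0.9122 (wall)
  → r_5 = 0.9122

ranges = [0.9000, 0.8114, 1.5800, 0.8179, 0.9122]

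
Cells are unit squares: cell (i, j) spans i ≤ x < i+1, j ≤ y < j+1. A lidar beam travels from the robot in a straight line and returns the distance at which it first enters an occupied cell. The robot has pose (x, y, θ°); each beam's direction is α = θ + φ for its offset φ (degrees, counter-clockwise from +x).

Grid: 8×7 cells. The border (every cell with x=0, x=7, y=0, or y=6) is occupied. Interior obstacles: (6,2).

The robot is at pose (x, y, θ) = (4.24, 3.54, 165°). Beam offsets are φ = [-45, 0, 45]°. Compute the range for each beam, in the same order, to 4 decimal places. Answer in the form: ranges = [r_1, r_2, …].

ranges = [2.8406, 3.3543, 3.7412]

beam 1: φ=-45°, α=120°
  dir = (cos 120°, sin 120°) = (-0.5000, 0.8660); from cell (4,3)
  next x-line at t=0.4800, next y-line at t=0.5312; Δt_x=2.0000, Δt_y=1.1547
    x: enter (3,3) at t=0.4800
    y: enter (3,4) at t=0.5312
    y: enter (3,5) at t=1.6859
    x: enter (2,5) at t=2.4800
    y: enter (2,6) at t=2.8406 ← occupied
  → r_1 = 2.8406
beam 2: φ=0°, α=165°
  dir = (cos 165°, sin 165°) = (-0.9659, 0.2588); from cell (4,3)
  next x-line at t=0.2485, next y-line at t=1.7773; Δt_x=1.0353, Δt_y=3.8637
    x: enter (3,3) at t=0.2485
    x: enter (2,3) at t=1.2837
    y: enter (2,4) at t=1.7773
    x: enter (1,4) at t=2.3190
    x: enter (0,4) at t=3.3543 ← occupied
  → r_2 = 3.3543
beam 3: φ=45°, α=210°
  dir = (cos 210°, sin 210°) = (-0.8660, -0.5000); from cell (4,3)
  next x-line at t=0.2771, next y-line at t=1.0800; Δt_x=1.1547, Δt_y=2.0000
    x: enter (3,3) at t=0.2771
    y: enter (3,2) at t=1.0800
    x: enter (2,2) at t=1.4318
    x: enter (1,2) at t=2.5865
    y: enter (1,1) at t=3.0800
    x: enter (0,1) at t=3.7412 ← occupied
  → r_3 = 3.7412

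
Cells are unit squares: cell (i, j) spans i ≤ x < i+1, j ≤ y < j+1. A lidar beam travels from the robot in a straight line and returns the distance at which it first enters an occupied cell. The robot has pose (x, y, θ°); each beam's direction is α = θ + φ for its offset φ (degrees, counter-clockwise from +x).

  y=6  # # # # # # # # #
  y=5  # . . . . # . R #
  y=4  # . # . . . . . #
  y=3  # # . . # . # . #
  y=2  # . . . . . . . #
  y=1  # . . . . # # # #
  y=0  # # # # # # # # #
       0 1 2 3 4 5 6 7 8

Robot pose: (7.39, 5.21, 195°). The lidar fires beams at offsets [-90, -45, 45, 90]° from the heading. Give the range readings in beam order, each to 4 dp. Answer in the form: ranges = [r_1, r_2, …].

ranges = [0.8179, 1.5800, 1.3972, 2.3569]

beam 1: φ=-90°, α=105°
  cosα=-0.2588 sinα=0.9659 | (7,5) | tMaxX 1.5068 tMaxY 0.8179 | tΔX 3.8637 tΔY 1.0353
    t=0.8179 [y] (7,6) — stop
  → r_1 = 0.8179
beam 2: φ=-45°, α=150°
  cosα=-0.8660 sinα=0.5000 | (7,5) | tMaxX 0.4503 tMaxY 1.5800 | tΔX 1.1547 tΔY 2.0000
    t=0.4503 [x] (6,5)
    t=1.5800 [y] (6,6) — stop
  → r_2 = 1.5800
beam 3: φ=45°, α=240°
  cosα=-0.5000 sinα=-0.8660 | (7,5) | tMaxX 0.7800 tMaxY 0.2425 | tΔX 2.0000 tΔY 1.1547
    t=0.2425 [y] (7,4)
    t=0.7800 [x] (6,4)
    t=1.3972 [y] (6,3) — stop
  → r_3 = 1.3972
beam 4: φ=90°, α=285°
  cosα=0.2588 sinα=-0.9659 | (7,5) | tMaxX 2.3569 tMaxY 0.2174 | tΔX 3.8637 tΔY 1.0353
    t=0.2174 [y] (7,4)
    t=1.2527 [y] (7,3)
    t=2.2880 [y] (7,2)
    t=2.3569 [x] (8,2) — stop
  → r_4 = 2.3569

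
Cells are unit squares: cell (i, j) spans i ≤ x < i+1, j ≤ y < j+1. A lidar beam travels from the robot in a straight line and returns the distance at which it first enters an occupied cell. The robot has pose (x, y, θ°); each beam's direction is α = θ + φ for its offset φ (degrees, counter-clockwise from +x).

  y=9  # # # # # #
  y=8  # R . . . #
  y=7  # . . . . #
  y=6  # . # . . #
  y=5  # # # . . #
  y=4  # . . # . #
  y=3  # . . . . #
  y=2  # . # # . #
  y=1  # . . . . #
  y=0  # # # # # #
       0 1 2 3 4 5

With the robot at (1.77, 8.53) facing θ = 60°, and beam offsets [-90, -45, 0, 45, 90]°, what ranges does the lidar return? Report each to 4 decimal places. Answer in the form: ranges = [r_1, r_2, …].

ranges = [3.7297, 1.8159, 0.5427, 0.4866, 0.8891]

beam 1: φ=-90°, α=330°
  dir = (cos 330°, sin 330°) = (0.8660, -0.5000); from cell (1,8)
  next x-line at t=0.2656, next y-line at t=1.0600; Δt_x=1.1547, Δt_y=2.0000
    x: enter (2,8) at t=0.2656
    y: enter (2,7) at t=1.0600
    x: enter (3,7) at t=1.4203
    x: enter (4,7) at t=2.5750
    y: enter (4,6) at t=3.0600
    x: enter (5,6) at t=3.7297 ← occupied
  → r_1 = 3.7297
beam 2: φ=-45°, α=15°
  dir = (cos 15°, sin 15°) = (0.9659, 0.2588); from cell (1,8)
  next x-line at t=0.2381, next y-line at t=1.8159; Δt_x=1.0353, Δt_y=3.8637
    x: enter (2,8) at t=0.2381
    x: enter (3,8) at t=1.2734
    y: enter (3,9) at t=1.8159 ← occupied
  → r_2 = 1.8159
beam 3: φ=0°, α=60°
  dir = (cos 60°, sin 60°) = (0.5000, 0.8660); from cell (1,8)
  next x-line at t=0.4600, next y-line at t=0.5427; Δt_x=2.0000, Δt_y=1.1547
    x: enter (2,8) at t=0.4600
    y: enter (2,9) at t=0.5427 ← occupied
  → r_3 = 0.5427
beam 4: φ=45°, α=105°
  dir = (cos 105°, sin 105°) = (-0.2588, 0.9659); from cell (1,8)
  next x-line at t=2.9751, next y-line at t=0.4866; Δt_x=3.8637, Δt_y=1.0353
    y: enter (1,9) at t=0.4866 ← occupied
  → r_4 = 0.4866
beam 5: φ=90°, α=150°
  dir = (cos 150°, sin 150°) = (-0.8660, 0.5000); from cell (1,8)
  next x-line at t=0.8891, next y-line at t=0.9400; Δt_x=1.1547, Δt_y=2.0000
    x: enter (0,8) at t=0.8891 ← occupied
  → r_5 = 0.8891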